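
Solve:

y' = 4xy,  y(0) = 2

General solution: y = Ce^(2x²)
Applying IC y(0) = 2:
Particular solution: y = 2e^(2x²)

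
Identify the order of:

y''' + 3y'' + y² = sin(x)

The order is 3 (highest derivative is of order 3).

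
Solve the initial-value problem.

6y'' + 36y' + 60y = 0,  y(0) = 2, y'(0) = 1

General solution: y = e^(-3x)(C₁cos(x) + C₂sin(x))
Complex roots r = -3 ± i
Applying ICs: C₁ = 2, C₂ = 7
Particular solution: y = e^(-3x)(2cos(x) + 7sin(x))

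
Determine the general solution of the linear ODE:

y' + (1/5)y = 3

Using integrating factor method:

General solution: y = 15 + Ce^(-x/5)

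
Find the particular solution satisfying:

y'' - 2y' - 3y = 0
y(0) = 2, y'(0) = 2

General solution: y = C₁e^(3x) + C₂e^(-x)
Applying ICs: C₁ = 1, C₂ = 1
Particular solution: y = e^(3x) + e^(-x)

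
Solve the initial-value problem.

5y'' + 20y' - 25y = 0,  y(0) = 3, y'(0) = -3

General solution: y = C₁e^x + C₂e^(-5x)
Applying ICs: C₁ = 2, C₂ = 1
Particular solution: y = 2e^x + e^(-5x)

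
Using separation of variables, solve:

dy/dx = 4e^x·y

Separating variables and integrating:
ln|y| = 4e^x + C

General solution: y = Ce^(4e^x)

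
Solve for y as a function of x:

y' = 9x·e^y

Separating variables and integrating:
-e^(-y) = 9x²/2 + C

General solution: y = -ln(C - 9x²/2)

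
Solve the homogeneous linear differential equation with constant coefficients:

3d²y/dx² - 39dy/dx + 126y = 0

Characteristic equation: 3r² - 39r + 126 = 0
Divide by 3: r² - 13r + 42 = 0
Roots: r = 6, 7 (distinct real)
General solution: y = C₁e^(6x) + C₂e^(7x)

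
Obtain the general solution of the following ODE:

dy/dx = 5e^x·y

Separating variables and integrating:
ln|y| = 5e^x + C

General solution: y = Ce^(5e^x)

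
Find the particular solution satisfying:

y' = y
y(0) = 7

General solution: y = Ce^x
Applying IC y(0) = 7:
Particular solution: y = 7e^x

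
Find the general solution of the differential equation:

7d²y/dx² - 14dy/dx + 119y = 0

Characteristic equation: 7r² - 14r + 119 = 0
Divide by 7: r² - 2r + 17 = 0
Roots: r = 1 ± 4i (complex conjugates)
General solution: y = e^x(C₁cos(4x) + C₂sin(4x))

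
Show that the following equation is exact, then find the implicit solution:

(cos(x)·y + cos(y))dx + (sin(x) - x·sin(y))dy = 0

Verify exactness: ∂M/∂y = ∂N/∂x ✓
Find F(x,y) such that ∂F/∂x = M, ∂F/∂y = N
Solution: sin(x)·y + x·cos(y) = C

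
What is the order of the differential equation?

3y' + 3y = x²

The order is 1 (highest derivative is of order 1).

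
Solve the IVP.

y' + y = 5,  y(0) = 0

General solution: y = 5 + Ce^(-x)
Applying y(0) = 0: C = 0 - 5 = -5
Particular solution: y = 5 - 5e^(-x)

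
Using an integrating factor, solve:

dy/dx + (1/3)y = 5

Using integrating factor method:

General solution: y = 15 + Ce^(-x/3)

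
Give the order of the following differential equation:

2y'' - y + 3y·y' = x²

The order is 2 (highest derivative is of order 2).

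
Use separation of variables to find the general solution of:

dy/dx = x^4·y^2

Separating variables and integrating:
-1/y = x^5/5 + C

General solution: y^-1 = (-1/5)x^5 + C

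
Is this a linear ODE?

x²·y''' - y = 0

Yes. Linear (y and its derivatives appear to the first power only, no products of y terms)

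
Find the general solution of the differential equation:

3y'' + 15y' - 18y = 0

Characteristic equation: 3r² + 15r - 18 = 0
Divide by 3: r² + 5r - 6 = 0
Roots: r = 1, -6 (distinct real)
General solution: y = C₁e^x + C₂e^(-6x)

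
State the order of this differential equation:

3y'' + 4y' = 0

The order is 2 (highest derivative is of order 2).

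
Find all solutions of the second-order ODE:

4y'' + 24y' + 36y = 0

Characteristic equation: 4r² + 24r + 36 = 0
Divide by 4: r² + 6r + 9 = 0
Factored: (r + 3)² = 0
Repeated root: r = -3
General solution: y = (C₁ + C₂x)e^(-3x)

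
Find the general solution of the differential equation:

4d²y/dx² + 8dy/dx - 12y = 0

Characteristic equation: 4r² + 8r - 12 = 0
Divide by 4: r² + 2r - 3 = 0
Roots: r = 1, -3 (distinct real)
General solution: y = C₁e^x + C₂e^(-3x)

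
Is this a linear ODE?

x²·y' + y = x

Yes. Linear (y and its derivatives appear to the first power only, no products of y terms)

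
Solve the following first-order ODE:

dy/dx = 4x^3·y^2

Separating variables and integrating:
-1/y = x^4 + C

General solution: y^-1 = -x^4 + C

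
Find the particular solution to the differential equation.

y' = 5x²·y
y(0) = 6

General solution: y = Ce^(5x³/3)
Applying IC y(0) = 6:
Particular solution: y = 6e^(5x³/3)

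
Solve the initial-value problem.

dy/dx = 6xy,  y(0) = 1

General solution: y = Ce^(3x²)
Applying IC y(0) = 1:
Particular solution: y = e^(3x²)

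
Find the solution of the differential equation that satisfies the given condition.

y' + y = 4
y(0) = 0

General solution: y = 4 + Ce^(-x)
Applying y(0) = 0: C = 0 - 4 = -4
Particular solution: y = 4 - 4e^(-x)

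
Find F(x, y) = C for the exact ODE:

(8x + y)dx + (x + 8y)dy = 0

Verify exactness: ∂M/∂y = ∂N/∂x ✓
Find F(x,y) such that ∂F/∂x = M, ∂F/∂y = N
Solution: 4x² + xy + 4y² = C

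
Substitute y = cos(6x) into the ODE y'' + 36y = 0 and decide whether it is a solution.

Verification:
y'' = -36cos(6x)
y'' + 36y = 0 ✓

Yes, it is a solution.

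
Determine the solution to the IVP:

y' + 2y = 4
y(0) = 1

General solution: y = 2 + Ce^(-2x)
Applying y(0) = 1: C = 1 - 2 = -1
Particular solution: y = 2 - e^(-2x)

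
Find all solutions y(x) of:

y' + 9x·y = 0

Using integrating factor method:

General solution: y = Ce^(-9x^2/2)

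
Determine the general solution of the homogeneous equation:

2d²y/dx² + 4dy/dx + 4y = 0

Characteristic equation: 2r² + 4r + 4 = 0
Divide by 2: r² + 2r + 2 = 0
Roots: r = -1 ± i (complex conjugates)
General solution: y = e^(-x)(C₁cos(x) + C₂sin(x))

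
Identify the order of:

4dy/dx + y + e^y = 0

The order is 1 (highest derivative is of order 1).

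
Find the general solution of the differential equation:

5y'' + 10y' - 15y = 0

Characteristic equation: 5r² + 10r - 15 = 0
Divide by 5: r² + 2r - 3 = 0
Roots: r = 1, -3 (distinct real)
General solution: y = C₁e^x + C₂e^(-3x)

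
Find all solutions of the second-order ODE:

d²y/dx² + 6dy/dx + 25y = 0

Characteristic equation: r² + 6r + 25 = 0
Roots: r = -3 ± 4i (complex conjugates)
General solution: y = e^(-3x)(C₁cos(4x) + C₂sin(4x))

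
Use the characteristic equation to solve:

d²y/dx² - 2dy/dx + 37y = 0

Characteristic equation: r² - 2r + 37 = 0
Roots: r = 1 ± 6i (complex conjugates)
General solution: y = e^x(C₁cos(6x) + C₂sin(6x))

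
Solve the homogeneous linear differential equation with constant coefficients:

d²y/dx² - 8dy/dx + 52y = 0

Characteristic equation: r² - 8r + 52 = 0
Roots: r = 4 ± 6i (complex conjugates)
General solution: y = e^(4x)(C₁cos(6x) + C₂sin(6x))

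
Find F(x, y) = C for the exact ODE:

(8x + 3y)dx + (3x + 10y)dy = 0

Verify exactness: ∂M/∂y = ∂N/∂x ✓
Find F(x,y) such that ∂F/∂x = M, ∂F/∂y = N
Solution: 4x² + 3xy + 5y² = C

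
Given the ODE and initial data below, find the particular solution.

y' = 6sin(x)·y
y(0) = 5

General solution: y = Ce^(-6cos(x))
Applying IC y(0) = 5:
Particular solution: y = 5e^(6(1-cos(x)))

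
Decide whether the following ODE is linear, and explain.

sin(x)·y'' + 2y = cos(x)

Linear (y and its derivatives appear to the first power only, no products of y terms)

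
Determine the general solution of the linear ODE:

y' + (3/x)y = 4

Using integrating factor method:

General solution: y = x + Cx^(-3)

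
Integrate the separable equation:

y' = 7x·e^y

Separating variables and integrating:
-e^(-y) = 7x²/2 + C

General solution: y = -ln(C - 7x²/2)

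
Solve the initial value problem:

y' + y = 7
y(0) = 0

General solution: y = 7 + Ce^(-x)
Applying y(0) = 0: C = 0 - 7 = -7
Particular solution: y = 7 - 7e^(-x)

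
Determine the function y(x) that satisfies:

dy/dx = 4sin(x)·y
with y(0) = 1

General solution: y = Ce^(-4cos(x))
Applying IC y(0) = 1:
Particular solution: y = e^(4(1-cos(x)))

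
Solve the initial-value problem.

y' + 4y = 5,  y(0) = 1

General solution: y = 5/4 + Ce^(-4x)
Applying y(0) = 1: C = 1 - 5/4 = -1/4
Particular solution: y = 5/4 - (1/4)e^(-4x)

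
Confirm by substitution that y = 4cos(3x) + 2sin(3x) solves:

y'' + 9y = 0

Verification:
y'' = -36cos(3x) - 18sin(3x)
y'' + 9y = 0 ✓

Yes, it is a solution.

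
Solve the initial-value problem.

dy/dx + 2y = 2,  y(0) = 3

General solution: y = 1 + Ce^(-2x)
Applying y(0) = 3: C = 3 - 1 = 2
Particular solution: y = 1 + 2e^(-2x)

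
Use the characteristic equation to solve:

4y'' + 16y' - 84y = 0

Characteristic equation: 4r² + 16r - 84 = 0
Divide by 4: r² + 4r - 21 = 0
Roots: r = 3, -7 (distinct real)
General solution: y = C₁e^(3x) + C₂e^(-7x)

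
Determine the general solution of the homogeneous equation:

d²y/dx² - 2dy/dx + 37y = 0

Characteristic equation: r² - 2r + 37 = 0
Roots: r = 1 ± 6i (complex conjugates)
General solution: y = e^x(C₁cos(6x) + C₂sin(6x))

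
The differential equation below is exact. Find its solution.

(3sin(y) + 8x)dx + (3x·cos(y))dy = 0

Verify exactness: ∂M/∂y = ∂N/∂x ✓
Find F(x,y) such that ∂F/∂x = M, ∂F/∂y = N
Solution: 3x·sin(y) + 4x² = C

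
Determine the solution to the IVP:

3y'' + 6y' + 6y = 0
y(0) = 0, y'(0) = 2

General solution: y = e^(-x)(C₁cos(x) + C₂sin(x))
Complex roots r = -1 ± i
Applying ICs: C₁ = 0, C₂ = 2
Particular solution: y = e^(-x)(2sin(x))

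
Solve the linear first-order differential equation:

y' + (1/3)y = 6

Using integrating factor method:

General solution: y = 18 + Ce^(-x/3)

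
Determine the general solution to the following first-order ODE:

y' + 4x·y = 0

Using integrating factor method:

General solution: y = Ce^(-2x^2)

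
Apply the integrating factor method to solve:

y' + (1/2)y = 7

Using integrating factor method:

General solution: y = 14 + Ce^(-x/2)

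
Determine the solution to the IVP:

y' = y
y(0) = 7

General solution: y = Ce^x
Applying IC y(0) = 7:
Particular solution: y = 7e^x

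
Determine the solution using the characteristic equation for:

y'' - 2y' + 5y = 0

Characteristic equation: r² - 2r + 5 = 0
Roots: r = 1 ± 2i (complex conjugates)
General solution: y = e^x(C₁cos(2x) + C₂sin(2x))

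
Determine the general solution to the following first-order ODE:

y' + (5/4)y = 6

Using integrating factor method:

General solution: y = 24/5 + Ce^(-5x/4)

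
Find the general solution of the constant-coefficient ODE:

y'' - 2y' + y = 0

Characteristic equation: r² - 2r + 1 = 0
Factored: (r - 1)² = 0
Repeated root: r = 1
General solution: y = (C₁ + C₂x)e^x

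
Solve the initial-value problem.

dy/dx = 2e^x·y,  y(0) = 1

General solution: y = Ce^(2e^x)
Applying IC y(0) = 1:
Particular solution: y = e^(2(e^x - 1))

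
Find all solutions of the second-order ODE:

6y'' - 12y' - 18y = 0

Characteristic equation: 6r² - 12r - 18 = 0
Divide by 6: r² - 2r - 3 = 0
Roots: r = 3, -1 (distinct real)
General solution: y = C₁e^(3x) + C₂e^(-x)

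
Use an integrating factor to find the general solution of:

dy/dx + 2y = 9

Using integrating factor method:

General solution: y = 9/2 + Ce^(-2x)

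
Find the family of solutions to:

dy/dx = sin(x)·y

Separating variables and integrating:
ln|y| = -cos(x) + C

General solution: y = Ce^(-cos(x))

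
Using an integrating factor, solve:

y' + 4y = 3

Using integrating factor method:

General solution: y = 3/4 + Ce^(-4x)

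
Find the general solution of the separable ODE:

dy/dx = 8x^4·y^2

Separating variables and integrating:
-1/y = 8x^5/5 + C

General solution: y^-1 = (-8/5)x^5 + C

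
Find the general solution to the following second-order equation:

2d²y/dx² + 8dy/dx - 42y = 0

Characteristic equation: 2r² + 8r - 42 = 0
Divide by 2: r² + 4r - 21 = 0
Roots: r = 3, -7 (distinct real)
General solution: y = C₁e^(3x) + C₂e^(-7x)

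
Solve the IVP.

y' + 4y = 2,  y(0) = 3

General solution: y = 1/2 + Ce^(-4x)
Applying y(0) = 3: C = 3 - 1/2 = 5/2
Particular solution: y = 1/2 + (5/2)e^(-4x)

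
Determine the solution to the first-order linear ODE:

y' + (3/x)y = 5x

Using integrating factor method:

General solution: y = x^2 + Cx^(-3)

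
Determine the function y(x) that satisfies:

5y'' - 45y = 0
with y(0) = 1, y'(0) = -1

General solution: y = C₁e^(3x) + C₂e^(-3x)
Applying ICs: C₁ = 1/3, C₂ = 2/3
Particular solution: y = (1/3)e^(3x) + (2/3)e^(-3x)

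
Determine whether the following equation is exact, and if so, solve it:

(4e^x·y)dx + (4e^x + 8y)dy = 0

Verify exactness: ∂M/∂y = ∂N/∂x ✓
Find F(x,y) such that ∂F/∂x = M, ∂F/∂y = N
Solution: 4e^x·y + 4y² = C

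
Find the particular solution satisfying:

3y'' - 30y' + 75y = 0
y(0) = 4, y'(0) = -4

General solution: y = (C₁ + C₂x)e^(5x)
Repeated root r = 5
Applying ICs: C₁ = 4, C₂ = -24
Particular solution: y = (4 - 24x)e^(5x)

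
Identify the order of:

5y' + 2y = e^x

The order is 1 (highest derivative is of order 1).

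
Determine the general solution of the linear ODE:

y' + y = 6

Using integrating factor method:

General solution: y = 6 + Ce^(-x)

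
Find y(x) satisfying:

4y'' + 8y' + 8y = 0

Characteristic equation: 4r² + 8r + 8 = 0
Divide by 4: r² + 2r + 2 = 0
Roots: r = -1 ± i (complex conjugates)
General solution: y = e^(-x)(C₁cos(x) + C₂sin(x))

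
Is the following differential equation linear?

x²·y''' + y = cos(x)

Yes. Linear (y and its derivatives appear to the first power only, no products of y terms)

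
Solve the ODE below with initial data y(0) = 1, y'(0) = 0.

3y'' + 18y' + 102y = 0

General solution: y = e^(-3x)(C₁cos(5x) + C₂sin(5x))
Complex roots r = -3 ± 5i
Applying ICs: C₁ = 1, C₂ = 3/5
Particular solution: y = e^(-3x)(cos(5x) + (3/5)sin(5x))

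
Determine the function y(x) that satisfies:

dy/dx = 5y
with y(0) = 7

General solution: y = Ce^(5x)
Applying IC y(0) = 7:
Particular solution: y = 7e^(5x)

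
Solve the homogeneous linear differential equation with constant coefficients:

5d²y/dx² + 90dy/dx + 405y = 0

Characteristic equation: 5r² + 90r + 405 = 0
Divide by 5: r² + 18r + 81 = 0
Factored: (r + 9)² = 0
Repeated root: r = -9
General solution: y = (C₁ + C₂x)e^(-9x)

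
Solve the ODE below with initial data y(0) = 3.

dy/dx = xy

General solution: y = Ce^(x²/2)
Applying IC y(0) = 3:
Particular solution: y = 3e^(x²/2)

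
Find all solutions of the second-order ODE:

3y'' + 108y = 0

Characteristic equation: 3r² + 108 = 0
Divide by 3: r² + 36 = 0
Roots: r = ±6i (complex conjugates)
General solution: y = C₁cos(6x) + C₂sin(6x)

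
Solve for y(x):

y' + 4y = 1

Using integrating factor method:

General solution: y = 1/4 + Ce^(-4x)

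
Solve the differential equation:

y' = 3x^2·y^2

Separating variables and integrating:
-1/y = x^3 + C

General solution: y^-1 = -x^3 + C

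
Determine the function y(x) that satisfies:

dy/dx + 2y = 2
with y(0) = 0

General solution: y = 1 + Ce^(-2x)
Applying y(0) = 0: C = 0 - 1 = -1
Particular solution: y = 1 - e^(-2x)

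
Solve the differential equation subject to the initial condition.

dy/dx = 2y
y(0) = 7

General solution: y = Ce^(2x)
Applying IC y(0) = 7:
Particular solution: y = 7e^(2x)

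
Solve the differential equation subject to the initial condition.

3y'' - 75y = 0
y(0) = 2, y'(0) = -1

General solution: y = C₁e^(5x) + C₂e^(-5x)
Applying ICs: C₁ = 9/10, C₂ = 11/10
Particular solution: y = (9/10)e^(5x) + (11/10)e^(-5x)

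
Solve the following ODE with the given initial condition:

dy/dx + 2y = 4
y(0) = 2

General solution: y = 2 + Ce^(-2x)
Applying y(0) = 2: C = 2 - 2 = 0
Particular solution: y = 2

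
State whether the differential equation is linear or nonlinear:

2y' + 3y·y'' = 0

Nonlinear (y·y'' term)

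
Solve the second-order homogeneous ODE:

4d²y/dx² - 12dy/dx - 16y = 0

Characteristic equation: 4r² - 12r - 16 = 0
Divide by 4: r² - 3r - 4 = 0
Roots: r = 4, -1 (distinct real)
General solution: y = C₁e^(4x) + C₂e^(-x)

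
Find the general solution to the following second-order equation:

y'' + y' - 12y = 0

Characteristic equation: r² + r - 12 = 0
Roots: r = 3, -4 (distinct real)
General solution: y = C₁e^(3x) + C₂e^(-4x)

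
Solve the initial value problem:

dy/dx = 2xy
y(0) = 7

General solution: y = Ce^(x²)
Applying IC y(0) = 7:
Particular solution: y = 7e^(x²)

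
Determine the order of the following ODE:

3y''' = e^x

The order is 3 (highest derivative is of order 3).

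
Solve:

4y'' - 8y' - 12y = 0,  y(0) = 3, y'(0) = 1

General solution: y = C₁e^(3x) + C₂e^(-x)
Applying ICs: C₁ = 1, C₂ = 2
Particular solution: y = e^(3x) + 2e^(-x)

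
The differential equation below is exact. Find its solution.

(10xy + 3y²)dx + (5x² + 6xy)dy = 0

Verify exactness: ∂M/∂y = ∂N/∂x ✓
Find F(x,y) such that ∂F/∂x = M, ∂F/∂y = N
Solution: 5x²y + 3xy² = C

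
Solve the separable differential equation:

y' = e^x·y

Separating variables and integrating:
ln|y| = e^x + C

General solution: y = Ce^(e^x)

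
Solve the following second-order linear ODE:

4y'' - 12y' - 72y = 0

Characteristic equation: 4r² - 12r - 72 = 0
Divide by 4: r² - 3r - 18 = 0
Roots: r = 6, -3 (distinct real)
General solution: y = C₁e^(6x) + C₂e^(-3x)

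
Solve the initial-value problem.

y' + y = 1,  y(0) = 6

General solution: y = 1 + Ce^(-x)
Applying y(0) = 6: C = 6 - 1 = 5
Particular solution: y = 1 + 5e^(-x)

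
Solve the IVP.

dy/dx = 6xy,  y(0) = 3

General solution: y = Ce^(3x²)
Applying IC y(0) = 3:
Particular solution: y = 3e^(3x²)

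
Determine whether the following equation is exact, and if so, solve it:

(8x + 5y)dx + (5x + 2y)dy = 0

Verify exactness: ∂M/∂y = ∂N/∂x ✓
Find F(x,y) such that ∂F/∂x = M, ∂F/∂y = N
Solution: 4x² + 5xy + y² = C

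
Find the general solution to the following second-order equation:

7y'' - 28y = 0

Characteristic equation: 7r² - 28 = 0
Divide by 7: r² - 4 = 0
Roots: r = 2, -2 (distinct real)
General solution: y = C₁e^(2x) + C₂e^(-2x)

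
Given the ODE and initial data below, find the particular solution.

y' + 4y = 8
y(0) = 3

General solution: y = 2 + Ce^(-4x)
Applying y(0) = 3: C = 3 - 2 = 1
Particular solution: y = 2 + e^(-4x)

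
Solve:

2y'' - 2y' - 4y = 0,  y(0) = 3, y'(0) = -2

General solution: y = C₁e^(2x) + C₂e^(-x)
Applying ICs: C₁ = 1/3, C₂ = 8/3
Particular solution: y = (1/3)e^(2x) + (8/3)e^(-x)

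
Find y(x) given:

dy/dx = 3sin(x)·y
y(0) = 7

General solution: y = Ce^(-3cos(x))
Applying IC y(0) = 7:
Particular solution: y = 7e^(3(1-cos(x)))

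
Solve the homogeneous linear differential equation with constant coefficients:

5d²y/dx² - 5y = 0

Characteristic equation: 5r² - 5 = 0
Divide by 5: r² - 1 = 0
Roots: r = 1, -1 (distinct real)
General solution: y = C₁e^x + C₂e^(-x)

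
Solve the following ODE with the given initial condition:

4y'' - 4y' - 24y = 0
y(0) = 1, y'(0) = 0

General solution: y = C₁e^(3x) + C₂e^(-2x)
Applying ICs: C₁ = 2/5, C₂ = 3/5
Particular solution: y = (2/5)e^(3x) + (3/5)e^(-2x)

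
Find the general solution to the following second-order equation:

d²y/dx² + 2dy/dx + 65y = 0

Characteristic equation: r² + 2r + 65 = 0
Roots: r = -1 ± 8i (complex conjugates)
General solution: y = e^(-x)(C₁cos(8x) + C₂sin(8x))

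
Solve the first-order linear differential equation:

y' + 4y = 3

Using integrating factor method:

General solution: y = 3/4 + Ce^(-4x)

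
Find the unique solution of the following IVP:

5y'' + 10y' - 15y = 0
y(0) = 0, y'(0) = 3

General solution: y = C₁e^x + C₂e^(-3x)
Applying ICs: C₁ = 3/4, C₂ = -3/4
Particular solution: y = (3/4)e^x - (3/4)e^(-3x)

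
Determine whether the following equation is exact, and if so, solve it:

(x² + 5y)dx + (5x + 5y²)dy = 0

Verify exactness: ∂M/∂y = ∂N/∂x ✓
Find F(x,y) such that ∂F/∂x = M, ∂F/∂y = N
Solution: x³/3 + 5xy + 5y³/3 = C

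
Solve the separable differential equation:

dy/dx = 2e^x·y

Separating variables and integrating:
ln|y| = 2e^x + C

General solution: y = Ce^(2e^x)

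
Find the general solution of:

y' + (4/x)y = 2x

Using integrating factor method:

General solution: y = (1/3)x^2 + Cx^(-4)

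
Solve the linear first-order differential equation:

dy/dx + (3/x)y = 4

Using integrating factor method:

General solution: y = x + Cx^(-3)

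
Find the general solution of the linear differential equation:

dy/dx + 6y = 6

Using integrating factor method:

General solution: y = 1 + Ce^(-6x)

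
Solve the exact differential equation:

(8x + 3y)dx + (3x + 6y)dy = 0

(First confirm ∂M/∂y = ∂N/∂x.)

Verify exactness: ∂M/∂y = ∂N/∂x ✓
Find F(x,y) such that ∂F/∂x = M, ∂F/∂y = N
Solution: 4x² + 3xy + 3y² = C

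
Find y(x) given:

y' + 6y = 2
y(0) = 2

General solution: y = 1/3 + Ce^(-6x)
Applying y(0) = 2: C = 2 - 1/3 = 5/3
Particular solution: y = 1/3 + (5/3)e^(-6x)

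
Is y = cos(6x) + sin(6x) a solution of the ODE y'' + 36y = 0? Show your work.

Verification:
y'' = -36cos(6x) - 36sin(6x)
y'' + 36y = 0 ✓

Yes, it is a solution.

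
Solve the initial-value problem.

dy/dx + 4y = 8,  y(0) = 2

General solution: y = 2 + Ce^(-4x)
Applying y(0) = 2: C = 2 - 2 = 0
Particular solution: y = 2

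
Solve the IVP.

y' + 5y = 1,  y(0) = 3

General solution: y = 1/5 + Ce^(-5x)
Applying y(0) = 3: C = 3 - 1/5 = 14/5
Particular solution: y = 1/5 + (14/5)e^(-5x)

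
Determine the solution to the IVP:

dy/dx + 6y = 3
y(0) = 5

General solution: y = 1/2 + Ce^(-6x)
Applying y(0) = 5: C = 5 - 1/2 = 9/2
Particular solution: y = 1/2 + (9/2)e^(-6x)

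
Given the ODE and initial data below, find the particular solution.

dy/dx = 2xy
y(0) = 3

General solution: y = Ce^(x²)
Applying IC y(0) = 3:
Particular solution: y = 3e^(x²)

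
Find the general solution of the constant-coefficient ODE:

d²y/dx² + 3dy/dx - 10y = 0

Characteristic equation: r² + 3r - 10 = 0
Roots: r = 2, -5 (distinct real)
General solution: y = C₁e^(2x) + C₂e^(-5x)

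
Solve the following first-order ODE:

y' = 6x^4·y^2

Separating variables and integrating:
-1/y = 6x^5/5 + C

General solution: y^-1 = (-6/5)x^5 + C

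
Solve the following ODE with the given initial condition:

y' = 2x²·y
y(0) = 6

General solution: y = Ce^(2x³/3)
Applying IC y(0) = 6:
Particular solution: y = 6e^(2x³/3)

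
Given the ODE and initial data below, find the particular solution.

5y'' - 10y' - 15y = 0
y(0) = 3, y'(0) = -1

General solution: y = C₁e^(3x) + C₂e^(-x)
Applying ICs: C₁ = 1/2, C₂ = 5/2
Particular solution: y = (1/2)e^(3x) + (5/2)e^(-x)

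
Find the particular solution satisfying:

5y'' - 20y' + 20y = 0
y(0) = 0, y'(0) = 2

General solution: y = (C₁ + C₂x)e^(2x)
Repeated root r = 2
Applying ICs: C₁ = 0, C₂ = 2
Particular solution: y = 2xe^(2x)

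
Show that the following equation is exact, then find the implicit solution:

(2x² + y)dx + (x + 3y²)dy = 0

Verify exactness: ∂M/∂y = ∂N/∂x ✓
Find F(x,y) such that ∂F/∂x = M, ∂F/∂y = N
Solution: 2x³/3 + xy + y³ = C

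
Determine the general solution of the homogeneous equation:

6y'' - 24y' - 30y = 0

Characteristic equation: 6r² - 24r - 30 = 0
Divide by 6: r² - 4r - 5 = 0
Roots: r = 5, -1 (distinct real)
General solution: y = C₁e^(5x) + C₂e^(-x)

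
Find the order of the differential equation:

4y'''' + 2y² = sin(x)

The order is 4 (highest derivative is of order 4).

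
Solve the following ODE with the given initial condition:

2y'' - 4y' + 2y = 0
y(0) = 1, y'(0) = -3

General solution: y = (C₁ + C₂x)e^x
Repeated root r = 1
Applying ICs: C₁ = 1, C₂ = -4
Particular solution: y = (1 - 4x)e^x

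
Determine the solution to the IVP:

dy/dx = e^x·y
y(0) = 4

General solution: y = Ce^(e^x)
Applying IC y(0) = 4:
Particular solution: y = 4e^(e^x - 1)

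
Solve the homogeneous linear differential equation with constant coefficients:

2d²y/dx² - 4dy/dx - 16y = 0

Characteristic equation: 2r² - 4r - 16 = 0
Divide by 2: r² - 2r - 8 = 0
Roots: r = 4, -2 (distinct real)
General solution: y = C₁e^(4x) + C₂e^(-2x)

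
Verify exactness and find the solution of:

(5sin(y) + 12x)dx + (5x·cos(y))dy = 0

Verify exactness: ∂M/∂y = ∂N/∂x ✓
Find F(x,y) such that ∂F/∂x = M, ∂F/∂y = N
Solution: 5x·sin(y) + 6x² = C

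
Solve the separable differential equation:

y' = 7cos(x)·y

Separating variables and integrating:
ln|y| = 7sin(x) + C

General solution: y = Ce^(7sin(x))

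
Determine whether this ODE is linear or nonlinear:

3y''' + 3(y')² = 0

Nonlinear ((y')² term)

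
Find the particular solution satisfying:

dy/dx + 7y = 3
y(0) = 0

General solution: y = 3/7 + Ce^(-7x)
Applying y(0) = 0: C = 0 - 3/7 = -3/7
Particular solution: y = 3/7 - (3/7)e^(-7x)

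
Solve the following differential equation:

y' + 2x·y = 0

Using integrating factor method:

General solution: y = Ce^(-x^2)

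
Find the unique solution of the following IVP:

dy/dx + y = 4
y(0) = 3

General solution: y = 4 + Ce^(-x)
Applying y(0) = 3: C = 3 - 4 = -1
Particular solution: y = 4 - e^(-x)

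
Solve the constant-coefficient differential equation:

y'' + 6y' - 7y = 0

Characteristic equation: r² + 6r - 7 = 0
Roots: r = 1, -7 (distinct real)
General solution: y = C₁e^x + C₂e^(-7x)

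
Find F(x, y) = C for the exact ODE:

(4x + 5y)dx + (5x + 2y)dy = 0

Verify exactness: ∂M/∂y = ∂N/∂x ✓
Find F(x,y) such that ∂F/∂x = M, ∂F/∂y = N
Solution: 2x² + 5xy + y² = C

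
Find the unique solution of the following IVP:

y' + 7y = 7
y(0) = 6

General solution: y = 1 + Ce^(-7x)
Applying y(0) = 6: C = 6 - 1 = 5
Particular solution: y = 1 + 5e^(-7x)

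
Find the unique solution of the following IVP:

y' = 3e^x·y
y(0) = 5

General solution: y = Ce^(3e^x)
Applying IC y(0) = 5:
Particular solution: y = 5e^(3(e^x - 1))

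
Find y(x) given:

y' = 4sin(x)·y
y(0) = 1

General solution: y = Ce^(-4cos(x))
Applying IC y(0) = 1:
Particular solution: y = e^(4(1-cos(x)))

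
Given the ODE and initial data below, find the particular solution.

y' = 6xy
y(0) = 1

General solution: y = Ce^(3x²)
Applying IC y(0) = 1:
Particular solution: y = e^(3x²)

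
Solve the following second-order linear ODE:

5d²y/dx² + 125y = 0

Characteristic equation: 5r² + 125 = 0
Divide by 5: r² + 25 = 0
Roots: r = ±5i (complex conjugates)
General solution: y = C₁cos(5x) + C₂sin(5x)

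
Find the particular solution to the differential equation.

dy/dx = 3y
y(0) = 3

General solution: y = Ce^(3x)
Applying IC y(0) = 3:
Particular solution: y = 3e^(3x)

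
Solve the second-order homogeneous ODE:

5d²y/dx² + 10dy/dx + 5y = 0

Characteristic equation: 5r² + 10r + 5 = 0
Divide by 5: r² + 2r + 1 = 0
Factored: (r + 1)² = 0
Repeated root: r = -1
General solution: y = (C₁ + C₂x)e^(-x)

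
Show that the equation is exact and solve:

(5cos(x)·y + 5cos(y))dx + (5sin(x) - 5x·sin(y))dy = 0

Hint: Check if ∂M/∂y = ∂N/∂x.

Verify exactness: ∂M/∂y = ∂N/∂x ✓
Find F(x,y) such that ∂F/∂x = M, ∂F/∂y = N
Solution: 5sin(x)·y + 5x·cos(y) = C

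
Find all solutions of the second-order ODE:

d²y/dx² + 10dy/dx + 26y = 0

Characteristic equation: r² + 10r + 26 = 0
Roots: r = -5 ± i (complex conjugates)
General solution: y = e^(-5x)(C₁cos(x) + C₂sin(x))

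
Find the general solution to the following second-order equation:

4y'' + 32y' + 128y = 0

Characteristic equation: 4r² + 32r + 128 = 0
Divide by 4: r² + 8r + 32 = 0
Roots: r = -4 ± 4i (complex conjugates)
General solution: y = e^(-4x)(C₁cos(4x) + C₂sin(4x))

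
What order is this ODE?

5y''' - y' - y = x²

The order is 3 (highest derivative is of order 3).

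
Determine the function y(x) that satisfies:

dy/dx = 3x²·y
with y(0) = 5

General solution: y = Ce^(x³)
Applying IC y(0) = 5:
Particular solution: y = 5e^(x³)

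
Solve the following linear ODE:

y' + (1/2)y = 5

Using integrating factor method:

General solution: y = 10 + Ce^(-x/2)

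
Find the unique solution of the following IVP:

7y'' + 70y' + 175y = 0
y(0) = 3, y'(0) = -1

General solution: y = (C₁ + C₂x)e^(-5x)
Repeated root r = -5
Applying ICs: C₁ = 3, C₂ = 14
Particular solution: y = (3 + 14x)e^(-5x)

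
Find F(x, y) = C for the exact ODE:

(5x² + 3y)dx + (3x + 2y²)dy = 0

Verify exactness: ∂M/∂y = ∂N/∂x ✓
Find F(x,y) such that ∂F/∂x = M, ∂F/∂y = N
Solution: 5x³/3 + 3xy + 2y³/3 = C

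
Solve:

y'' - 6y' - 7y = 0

Characteristic equation: r² - 6r - 7 = 0
Roots: r = 7, -1 (distinct real)
General solution: y = C₁e^(7x) + C₂e^(-x)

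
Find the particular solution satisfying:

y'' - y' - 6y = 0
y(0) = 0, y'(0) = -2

General solution: y = C₁e^(3x) + C₂e^(-2x)
Applying ICs: C₁ = -2/5, C₂ = 2/5
Particular solution: y = -(2/5)e^(3x) + (2/5)e^(-2x)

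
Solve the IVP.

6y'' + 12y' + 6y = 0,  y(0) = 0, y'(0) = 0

General solution: y = (C₁ + C₂x)e^(-x)
Repeated root r = -1
Applying ICs: C₁ = 0, C₂ = 0
Particular solution: y = 0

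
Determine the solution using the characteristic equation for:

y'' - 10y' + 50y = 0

Characteristic equation: r² - 10r + 50 = 0
Roots: r = 5 ± 5i (complex conjugates)
General solution: y = e^(5x)(C₁cos(5x) + C₂sin(5x))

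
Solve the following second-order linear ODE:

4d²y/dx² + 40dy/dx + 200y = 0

Characteristic equation: 4r² + 40r + 200 = 0
Divide by 4: r² + 10r + 50 = 0
Roots: r = -5 ± 5i (complex conjugates)
General solution: y = e^(-5x)(C₁cos(5x) + C₂sin(5x))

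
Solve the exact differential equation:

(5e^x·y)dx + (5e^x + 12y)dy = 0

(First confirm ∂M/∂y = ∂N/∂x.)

Verify exactness: ∂M/∂y = ∂N/∂x ✓
Find F(x,y) such that ∂F/∂x = M, ∂F/∂y = N
Solution: 5e^x·y + 6y² = C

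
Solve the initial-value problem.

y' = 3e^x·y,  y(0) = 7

General solution: y = Ce^(3e^x)
Applying IC y(0) = 7:
Particular solution: y = 7e^(3(e^x - 1))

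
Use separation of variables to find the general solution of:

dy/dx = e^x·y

Separating variables and integrating:
ln|y| = e^x + C

General solution: y = Ce^(e^x)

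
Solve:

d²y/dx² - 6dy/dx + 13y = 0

Characteristic equation: r² - 6r + 13 = 0
Roots: r = 3 ± 2i (complex conjugates)
General solution: y = e^(3x)(C₁cos(2x) + C₂sin(2x))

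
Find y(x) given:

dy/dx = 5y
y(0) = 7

General solution: y = Ce^(5x)
Applying IC y(0) = 7:
Particular solution: y = 7e^(5x)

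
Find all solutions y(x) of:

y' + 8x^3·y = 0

Using integrating factor method:

General solution: y = Ce^(-2x^4)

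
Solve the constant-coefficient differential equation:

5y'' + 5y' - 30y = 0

Characteristic equation: 5r² + 5r - 30 = 0
Divide by 5: r² + r - 6 = 0
Roots: r = 2, -3 (distinct real)
General solution: y = C₁e^(2x) + C₂e^(-3x)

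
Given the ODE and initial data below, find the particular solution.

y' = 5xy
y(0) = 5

General solution: y = Ce^(5x²/2)
Applying IC y(0) = 5:
Particular solution: y = 5e^(5x²/2)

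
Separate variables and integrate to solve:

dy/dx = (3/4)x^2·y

Separating variables and integrating:
ln|y| = x^3/4 + C

General solution: y = Ce^(x^3/4)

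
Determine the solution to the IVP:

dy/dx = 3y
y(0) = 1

General solution: y = Ce^(3x)
Applying IC y(0) = 1:
Particular solution: y = e^(3x)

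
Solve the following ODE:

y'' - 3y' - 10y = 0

Characteristic equation: r² - 3r - 10 = 0
Roots: r = 5, -2 (distinct real)
General solution: y = C₁e^(5x) + C₂e^(-2x)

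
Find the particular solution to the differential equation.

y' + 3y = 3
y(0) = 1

General solution: y = 1 + Ce^(-3x)
Applying y(0) = 1: C = 1 - 1 = 0
Particular solution: y = 1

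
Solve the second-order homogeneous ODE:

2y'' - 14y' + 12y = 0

Characteristic equation: 2r² - 14r + 12 = 0
Divide by 2: r² - 7r + 6 = 0
Roots: r = 1, 6 (distinct real)
General solution: y = C₁e^x + C₂e^(6x)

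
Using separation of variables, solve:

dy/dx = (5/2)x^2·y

Separating variables and integrating:
ln|y| = 5x^3/6 + C

General solution: y = Ce^(5x^3/6)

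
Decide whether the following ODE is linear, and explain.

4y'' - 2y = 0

Linear (y and its derivatives appear to the first power only, no products of y terms)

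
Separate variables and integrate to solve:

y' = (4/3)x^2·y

Separating variables and integrating:
ln|y| = 4x^3/9 + C

General solution: y = Ce^(4x^3/9)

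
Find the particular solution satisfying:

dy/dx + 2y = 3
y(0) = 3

General solution: y = 3/2 + Ce^(-2x)
Applying y(0) = 3: C = 3 - 3/2 = 3/2
Particular solution: y = 3/2 + (3/2)e^(-2x)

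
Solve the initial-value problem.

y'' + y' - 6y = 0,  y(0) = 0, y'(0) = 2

General solution: y = C₁e^(2x) + C₂e^(-3x)
Applying ICs: C₁ = 2/5, C₂ = -2/5
Particular solution: y = (2/5)e^(2x) - (2/5)e^(-3x)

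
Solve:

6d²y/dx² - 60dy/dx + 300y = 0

Characteristic equation: 6r² - 60r + 300 = 0
Divide by 6: r² - 10r + 50 = 0
Roots: r = 5 ± 5i (complex conjugates)
General solution: y = e^(5x)(C₁cos(5x) + C₂sin(5x))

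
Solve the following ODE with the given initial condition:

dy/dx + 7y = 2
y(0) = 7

General solution: y = 2/7 + Ce^(-7x)
Applying y(0) = 7: C = 7 - 2/7 = 47/7
Particular solution: y = 2/7 + (47/7)e^(-7x)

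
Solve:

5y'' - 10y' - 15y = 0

Characteristic equation: 5r² - 10r - 15 = 0
Divide by 5: r² - 2r - 3 = 0
Roots: r = 3, -1 (distinct real)
General solution: y = C₁e^(3x) + C₂e^(-x)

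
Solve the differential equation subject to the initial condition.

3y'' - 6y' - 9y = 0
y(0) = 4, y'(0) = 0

General solution: y = C₁e^(3x) + C₂e^(-x)
Applying ICs: C₁ = 1, C₂ = 3
Particular solution: y = e^(3x) + 3e^(-x)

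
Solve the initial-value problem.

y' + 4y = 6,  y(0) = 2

General solution: y = 3/2 + Ce^(-4x)
Applying y(0) = 2: C = 2 - 3/2 = 1/2
Particular solution: y = 3/2 + (1/2)e^(-4x)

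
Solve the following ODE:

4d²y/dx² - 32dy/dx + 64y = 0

Characteristic equation: 4r² - 32r + 64 = 0
Divide by 4: r² - 8r + 16 = 0
Factored: (r - 4)² = 0
Repeated root: r = 4
General solution: y = (C₁ + C₂x)e^(4x)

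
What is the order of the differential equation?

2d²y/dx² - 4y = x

The order is 2 (highest derivative is of order 2).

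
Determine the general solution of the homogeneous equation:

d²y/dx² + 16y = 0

Characteristic equation: r² + 16 = 0
Roots: r = ±4i (complex conjugates)
General solution: y = C₁cos(4x) + C₂sin(4x)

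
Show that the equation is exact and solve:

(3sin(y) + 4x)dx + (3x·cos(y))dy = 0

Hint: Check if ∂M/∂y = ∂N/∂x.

Verify exactness: ∂M/∂y = ∂N/∂x ✓
Find F(x,y) such that ∂F/∂x = M, ∂F/∂y = N
Solution: 3x·sin(y) + 2x² = C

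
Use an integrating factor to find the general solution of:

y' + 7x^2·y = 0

Using integrating factor method:

General solution: y = Ce^(-7x^3/3)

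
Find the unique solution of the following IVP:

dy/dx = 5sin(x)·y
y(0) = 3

General solution: y = Ce^(-5cos(x))
Applying IC y(0) = 3:
Particular solution: y = 3e^(5(1-cos(x)))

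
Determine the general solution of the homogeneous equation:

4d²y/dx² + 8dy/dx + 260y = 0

Characteristic equation: 4r² + 8r + 260 = 0
Divide by 4: r² + 2r + 65 = 0
Roots: r = -1 ± 8i (complex conjugates)
General solution: y = e^(-x)(C₁cos(8x) + C₂sin(8x))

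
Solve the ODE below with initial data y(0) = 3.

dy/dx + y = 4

General solution: y = 4 + Ce^(-x)
Applying y(0) = 3: C = 3 - 4 = -1
Particular solution: y = 4 - e^(-x)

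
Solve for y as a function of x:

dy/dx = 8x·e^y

Separating variables and integrating:
-e^(-y) = 4x² + C

General solution: y = -ln(C - 4x²)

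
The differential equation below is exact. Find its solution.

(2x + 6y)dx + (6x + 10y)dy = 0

Verify exactness: ∂M/∂y = ∂N/∂x ✓
Find F(x,y) such that ∂F/∂x = M, ∂F/∂y = N
Solution: x² + 6xy + 5y² = C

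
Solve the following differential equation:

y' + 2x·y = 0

Using integrating factor method:

General solution: y = Ce^(-x^2)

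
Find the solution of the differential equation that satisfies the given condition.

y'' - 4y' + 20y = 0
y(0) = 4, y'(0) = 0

General solution: y = e^(2x)(C₁cos(4x) + C₂sin(4x))
Complex roots r = 2 ± 4i
Applying ICs: C₁ = 4, C₂ = -2
Particular solution: y = e^(2x)(4cos(4x) - 2sin(4x))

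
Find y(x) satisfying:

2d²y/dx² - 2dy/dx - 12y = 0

Characteristic equation: 2r² - 2r - 12 = 0
Divide by 2: r² - r - 6 = 0
Roots: r = 3, -2 (distinct real)
General solution: y = C₁e^(3x) + C₂e^(-2x)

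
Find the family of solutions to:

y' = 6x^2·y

Separating variables and integrating:
ln|y| = 2x^3 + C

General solution: y = Ce^(2x^3)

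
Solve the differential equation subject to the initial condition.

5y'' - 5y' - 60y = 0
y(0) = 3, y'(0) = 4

General solution: y = C₁e^(4x) + C₂e^(-3x)
Applying ICs: C₁ = 13/7, C₂ = 8/7
Particular solution: y = (13/7)e^(4x) + (8/7)e^(-3x)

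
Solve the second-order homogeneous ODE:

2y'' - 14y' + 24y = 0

Characteristic equation: 2r² - 14r + 24 = 0
Divide by 2: r² - 7r + 12 = 0
Roots: r = 4, 3 (distinct real)
General solution: y = C₁e^(4x) + C₂e^(3x)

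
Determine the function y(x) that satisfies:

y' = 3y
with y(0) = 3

General solution: y = Ce^(3x)
Applying IC y(0) = 3:
Particular solution: y = 3e^(3x)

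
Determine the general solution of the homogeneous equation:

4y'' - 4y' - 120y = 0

Characteristic equation: 4r² - 4r - 120 = 0
Divide by 4: r² - r - 30 = 0
Roots: r = 6, -5 (distinct real)
General solution: y = C₁e^(6x) + C₂e^(-5x)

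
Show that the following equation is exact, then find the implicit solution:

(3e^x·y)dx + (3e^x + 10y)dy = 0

Verify exactness: ∂M/∂y = ∂N/∂x ✓
Find F(x,y) such that ∂F/∂x = M, ∂F/∂y = N
Solution: 3e^x·y + 5y² = C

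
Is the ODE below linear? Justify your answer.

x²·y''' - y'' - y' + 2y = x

Yes. Linear (y and its derivatives appear to the first power only, no products of y terms)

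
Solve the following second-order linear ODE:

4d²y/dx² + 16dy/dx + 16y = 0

Characteristic equation: 4r² + 16r + 16 = 0
Divide by 4: r² + 4r + 4 = 0
Factored: (r + 2)² = 0
Repeated root: r = -2
General solution: y = (C₁ + C₂x)e^(-2x)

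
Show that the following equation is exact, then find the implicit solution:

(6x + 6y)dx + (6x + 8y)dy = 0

Verify exactness: ∂M/∂y = ∂N/∂x ✓
Find F(x,y) such that ∂F/∂x = M, ∂F/∂y = N
Solution: 3x² + 6xy + 4y² = C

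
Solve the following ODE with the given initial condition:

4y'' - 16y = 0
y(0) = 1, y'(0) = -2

General solution: y = C₁e^(2x) + C₂e^(-2x)
Applying ICs: C₁ = 0, C₂ = 1
Particular solution: y = e^(-2x)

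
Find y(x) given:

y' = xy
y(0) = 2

General solution: y = Ce^(x²/2)
Applying IC y(0) = 2:
Particular solution: y = 2e^(x²/2)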